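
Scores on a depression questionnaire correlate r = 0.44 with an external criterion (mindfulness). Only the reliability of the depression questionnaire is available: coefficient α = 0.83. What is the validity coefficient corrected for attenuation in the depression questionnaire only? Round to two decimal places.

Single correction: r_c = r_obs / √r_xx = 0.44 / √0.83 = 0.44 / 0.9110 ≈ 0.48.

0.48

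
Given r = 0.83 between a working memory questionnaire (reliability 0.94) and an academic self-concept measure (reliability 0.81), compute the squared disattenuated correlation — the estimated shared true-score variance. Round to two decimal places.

Disattenuated r = 0.83 / √(0.94 × 0.81) = 0.83 / 0.8726 = 0.9512.
Shared true-score variance = 0.9512² = 0.9048 ≈ 0.90.

0.90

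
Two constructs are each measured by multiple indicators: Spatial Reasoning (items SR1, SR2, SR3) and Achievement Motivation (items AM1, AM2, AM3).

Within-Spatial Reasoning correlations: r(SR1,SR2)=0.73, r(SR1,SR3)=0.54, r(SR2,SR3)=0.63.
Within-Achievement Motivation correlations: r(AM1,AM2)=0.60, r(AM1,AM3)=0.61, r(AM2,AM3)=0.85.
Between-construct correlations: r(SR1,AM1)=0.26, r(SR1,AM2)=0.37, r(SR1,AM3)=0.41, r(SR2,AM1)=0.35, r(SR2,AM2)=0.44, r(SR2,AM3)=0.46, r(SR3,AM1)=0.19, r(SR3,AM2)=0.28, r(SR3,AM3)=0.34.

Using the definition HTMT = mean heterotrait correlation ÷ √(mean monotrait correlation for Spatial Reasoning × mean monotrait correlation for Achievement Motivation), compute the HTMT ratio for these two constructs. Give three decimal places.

0.522

Between-construct mean = 3.10/9 = 0.3444.
Mean within-SR = 1.90/3 = 0.6333; mean within-AM = 2.06/3 = 0.6867.
Geometric mean = √(0.6333 × 0.6867) = 0.6595.
HTMT = 0.3444 / 0.6595 = 0.522.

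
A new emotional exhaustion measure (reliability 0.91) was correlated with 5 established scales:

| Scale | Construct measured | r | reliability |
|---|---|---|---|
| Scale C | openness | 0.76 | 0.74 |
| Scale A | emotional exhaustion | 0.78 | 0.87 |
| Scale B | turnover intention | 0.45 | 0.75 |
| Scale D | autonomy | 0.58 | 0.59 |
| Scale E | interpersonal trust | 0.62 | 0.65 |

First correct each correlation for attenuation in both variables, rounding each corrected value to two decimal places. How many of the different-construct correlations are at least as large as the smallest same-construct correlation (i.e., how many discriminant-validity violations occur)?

1

Disattenuated r (r / √(r_scale · r_new)):
  Scale C (disc): 0.76 / √(0.74·0.91) = 0.93
  Scale A (conv): 0.78 / √(0.87·0.91) = 0.88
  Scale B (disc): 0.45 / √(0.75·0.91) = 0.54
  Scale D (disc): 0.58 / √(0.59·0.91) = 0.79
  Scale E (disc): 0.62 / √(0.65·0.91) = 0.81
Smallest convergent = 0.88. Discriminant values: 0.93, 0.54, 0.79, 0.81; count ≥ 0.88 → 1.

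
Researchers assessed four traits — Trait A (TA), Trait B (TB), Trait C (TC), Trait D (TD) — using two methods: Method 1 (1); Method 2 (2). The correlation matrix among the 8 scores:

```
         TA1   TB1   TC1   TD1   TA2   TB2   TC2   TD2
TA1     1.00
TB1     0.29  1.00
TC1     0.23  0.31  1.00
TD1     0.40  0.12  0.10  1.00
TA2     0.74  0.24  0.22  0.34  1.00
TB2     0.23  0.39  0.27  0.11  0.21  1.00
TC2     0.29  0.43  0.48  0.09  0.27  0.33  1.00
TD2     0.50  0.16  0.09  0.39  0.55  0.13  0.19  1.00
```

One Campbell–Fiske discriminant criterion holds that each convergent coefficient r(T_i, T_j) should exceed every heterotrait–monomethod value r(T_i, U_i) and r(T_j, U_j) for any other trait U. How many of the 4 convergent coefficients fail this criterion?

Checking each validity diagonal entry against its comparison values:
TA (methods 1·2): 0.74 vs {0.29, 0.21, 0.23, 0.27, 0.40, 0.55} → pass.
TB (methods 1·2): 0.39 vs {0.29, 0.21, 0.31, 0.33, 0.12, 0.13} → pass.
TC (methods 1·2): 0.48 vs {0.23, 0.27, 0.31, 0.33, 0.10, 0.19} → pass.
TD (methods 1·2): 0.39 vs {0.40, 0.55, 0.12, 0.13, 0.10, 0.19} → fail.
1 of 4 fail.

1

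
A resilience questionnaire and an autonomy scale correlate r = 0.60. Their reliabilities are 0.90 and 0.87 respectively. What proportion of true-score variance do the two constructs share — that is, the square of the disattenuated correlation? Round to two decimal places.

Disattenuated r = 0.60 / √(0.90 × 0.87) = 0.60 / 0.8849 = 0.6780.
Shared true-score variance = 0.6780² = 0.4597 ≈ 0.46.

0.46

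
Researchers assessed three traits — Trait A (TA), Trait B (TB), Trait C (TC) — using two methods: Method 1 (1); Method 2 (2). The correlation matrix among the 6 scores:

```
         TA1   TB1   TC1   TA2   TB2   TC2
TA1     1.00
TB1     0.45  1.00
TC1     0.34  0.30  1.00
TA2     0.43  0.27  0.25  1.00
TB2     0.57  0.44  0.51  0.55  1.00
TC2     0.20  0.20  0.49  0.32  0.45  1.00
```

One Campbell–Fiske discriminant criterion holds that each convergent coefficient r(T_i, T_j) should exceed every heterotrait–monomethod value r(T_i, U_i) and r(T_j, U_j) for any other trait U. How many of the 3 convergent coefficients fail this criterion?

2

Checking each validity diagonal entry against its comparison values:
TA (methods 1·2): 0.43 vs {0.45, 0.55, 0.34, 0.32} → fail.
TB (methods 1·2): 0.44 vs {0.45, 0.55, 0.30, 0.45} → fail.
TC (methods 1·2): 0.49 vs {0.34, 0.32, 0.30, 0.45} → pass.
2 of 3 fail.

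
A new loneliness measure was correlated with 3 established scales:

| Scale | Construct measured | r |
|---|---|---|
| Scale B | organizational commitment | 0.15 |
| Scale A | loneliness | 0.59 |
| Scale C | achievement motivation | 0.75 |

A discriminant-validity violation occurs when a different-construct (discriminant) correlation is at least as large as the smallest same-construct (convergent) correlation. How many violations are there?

1

Convergent (same construct = loneliness): Scale A.
Smallest convergent = 0.59. Discriminant values: 0.15, 0.75; count ≥ 0.59 → 1.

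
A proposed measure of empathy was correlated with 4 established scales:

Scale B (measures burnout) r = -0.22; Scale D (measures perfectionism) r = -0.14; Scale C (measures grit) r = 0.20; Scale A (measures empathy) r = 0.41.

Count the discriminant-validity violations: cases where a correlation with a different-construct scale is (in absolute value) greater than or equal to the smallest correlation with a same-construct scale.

Convergent (same construct = empathy): Scale A.
Smallest convergent = 0.41. Discriminant |r|: 0.22, 0.14, 0.20; count ≥ 0.41 → 0.

0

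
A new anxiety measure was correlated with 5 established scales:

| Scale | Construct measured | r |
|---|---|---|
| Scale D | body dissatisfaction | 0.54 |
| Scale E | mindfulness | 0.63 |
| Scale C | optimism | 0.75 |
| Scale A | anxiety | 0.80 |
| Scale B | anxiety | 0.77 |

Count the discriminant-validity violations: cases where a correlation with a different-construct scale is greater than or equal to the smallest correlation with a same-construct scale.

0

Convergent (same construct = anxiety): Scale A, Scale B.
Smallest convergent = 0.77. Discriminant values: 0.54, 0.63, 0.75; count ≥ 0.77 → 0.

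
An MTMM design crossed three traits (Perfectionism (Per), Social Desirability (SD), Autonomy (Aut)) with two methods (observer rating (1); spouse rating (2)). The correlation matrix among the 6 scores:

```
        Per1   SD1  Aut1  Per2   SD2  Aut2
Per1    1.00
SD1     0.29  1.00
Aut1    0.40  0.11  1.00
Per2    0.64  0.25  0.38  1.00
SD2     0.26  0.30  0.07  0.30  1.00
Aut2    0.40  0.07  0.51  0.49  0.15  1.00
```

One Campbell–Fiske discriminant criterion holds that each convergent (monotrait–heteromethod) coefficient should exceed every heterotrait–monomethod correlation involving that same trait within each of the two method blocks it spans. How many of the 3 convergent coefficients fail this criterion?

1

Convergent coefficients and their comparison sets:
Per (methods 1·2): 0.64 vs {0.29, 0.30, 0.40, 0.49} → pass.
SD (methods 1·2): 0.30 vs {0.29, 0.30, 0.11, 0.15} → fail.
Aut (methods 1·2): 0.51 vs {0.40, 0.49, 0.11, 0.15} → pass.
1 of 3 fail.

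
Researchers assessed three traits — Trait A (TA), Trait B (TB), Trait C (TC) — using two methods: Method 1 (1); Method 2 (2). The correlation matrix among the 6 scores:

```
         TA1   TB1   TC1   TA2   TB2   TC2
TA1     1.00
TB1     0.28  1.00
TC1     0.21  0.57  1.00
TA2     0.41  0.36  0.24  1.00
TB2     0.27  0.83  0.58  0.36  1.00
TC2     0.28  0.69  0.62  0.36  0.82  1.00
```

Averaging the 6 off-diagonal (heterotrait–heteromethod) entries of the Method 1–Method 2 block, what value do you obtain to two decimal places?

HTHM values (method 1 × method 2): 0.27, 0.28, 0.36, 0.69, 0.24, 0.58; mean = 2.42/6 = 0.40.

0.40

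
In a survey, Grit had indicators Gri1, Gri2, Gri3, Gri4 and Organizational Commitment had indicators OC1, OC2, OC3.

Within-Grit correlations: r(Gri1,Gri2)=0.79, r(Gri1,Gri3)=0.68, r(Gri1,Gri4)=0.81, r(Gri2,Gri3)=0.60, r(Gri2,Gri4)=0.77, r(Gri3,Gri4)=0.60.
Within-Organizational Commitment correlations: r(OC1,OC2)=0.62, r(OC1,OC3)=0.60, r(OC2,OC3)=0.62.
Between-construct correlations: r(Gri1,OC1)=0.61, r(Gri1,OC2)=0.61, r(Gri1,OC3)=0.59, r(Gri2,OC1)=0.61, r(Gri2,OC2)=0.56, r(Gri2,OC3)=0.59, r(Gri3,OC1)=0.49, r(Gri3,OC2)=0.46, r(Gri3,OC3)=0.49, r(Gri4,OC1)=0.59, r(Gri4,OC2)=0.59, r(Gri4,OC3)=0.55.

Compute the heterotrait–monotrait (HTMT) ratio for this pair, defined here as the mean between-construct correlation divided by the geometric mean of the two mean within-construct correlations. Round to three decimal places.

Mean heterotrait r = 6.74/12 = 0.5617.
Mean within-Gri = 4.25/6 = 0.7083; mean within-OC = 1.84/3 = 0.6133.
Geometric mean = √(0.7083 × 0.6133) = 0.6591.
HTMT = 0.5617 / 0.6591 = 0.852.

0.852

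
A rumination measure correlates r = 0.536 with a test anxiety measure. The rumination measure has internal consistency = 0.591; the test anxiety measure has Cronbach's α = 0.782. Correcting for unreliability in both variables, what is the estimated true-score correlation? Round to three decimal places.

r_true = r_obs / √(r_xx · r_yy) = 0.536 / √(0.591 × 0.782) = 0.536 / √0.462162 = 0.536 / 0.6798 ≈ 0.788.

0.788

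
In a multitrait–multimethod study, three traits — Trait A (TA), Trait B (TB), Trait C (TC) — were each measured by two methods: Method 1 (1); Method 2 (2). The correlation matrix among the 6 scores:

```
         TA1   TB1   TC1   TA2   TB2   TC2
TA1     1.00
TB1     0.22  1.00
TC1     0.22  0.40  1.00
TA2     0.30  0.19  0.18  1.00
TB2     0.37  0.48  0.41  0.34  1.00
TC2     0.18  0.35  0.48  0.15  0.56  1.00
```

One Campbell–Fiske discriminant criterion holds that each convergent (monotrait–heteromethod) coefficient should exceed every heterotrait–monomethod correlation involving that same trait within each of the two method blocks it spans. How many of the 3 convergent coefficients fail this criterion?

3

Convergent coefficients and their comparison sets:
TA (methods 1·2): 0.30 vs {0.22, 0.34, 0.22, 0.15} → fail.
TB (methods 1·2): 0.48 vs {0.22, 0.34, 0.40, 0.56} → fail.
TC (methods 1·2): 0.48 vs {0.22, 0.15, 0.40, 0.56} → fail.
3 of 3 fail.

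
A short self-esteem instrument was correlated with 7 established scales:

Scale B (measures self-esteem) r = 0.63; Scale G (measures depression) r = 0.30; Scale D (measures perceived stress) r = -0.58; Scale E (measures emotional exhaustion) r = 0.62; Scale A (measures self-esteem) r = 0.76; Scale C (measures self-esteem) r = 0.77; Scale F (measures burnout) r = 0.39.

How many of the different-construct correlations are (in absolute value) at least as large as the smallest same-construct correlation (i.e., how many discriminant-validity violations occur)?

0

Convergent (same construct = self-esteem): Scale B, Scale A, Scale C.
Smallest convergent = 0.63. Discriminant |r|: 0.30, 0.58, 0.62, 0.39; count ≥ 0.63 → 0.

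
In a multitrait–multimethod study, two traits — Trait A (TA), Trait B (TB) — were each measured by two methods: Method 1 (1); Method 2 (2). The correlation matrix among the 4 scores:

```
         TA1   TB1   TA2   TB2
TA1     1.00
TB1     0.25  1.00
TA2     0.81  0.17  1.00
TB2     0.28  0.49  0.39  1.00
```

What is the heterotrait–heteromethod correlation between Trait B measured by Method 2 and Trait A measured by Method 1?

Different traits and methods: r(TB2, TA1) = 0.28.

0.28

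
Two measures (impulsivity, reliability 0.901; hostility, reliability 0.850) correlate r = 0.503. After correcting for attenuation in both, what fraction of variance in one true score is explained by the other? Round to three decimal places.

0.330

Disattenuated r = 0.503 / √(0.901 × 0.850) = 0.503 / 0.8751 = 0.5748.
Shared true-score variance = 0.5748² = 0.3304 ≈ 0.330.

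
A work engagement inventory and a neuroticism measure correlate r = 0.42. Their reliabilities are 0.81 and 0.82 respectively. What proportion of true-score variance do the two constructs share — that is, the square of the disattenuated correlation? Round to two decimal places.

0.27

Disattenuated r = 0.42 / √(0.81 × 0.82) = 0.42 / 0.8150 = 0.5153.
Shared true-score variance = 0.5153² = 0.2655 ≈ 0.27.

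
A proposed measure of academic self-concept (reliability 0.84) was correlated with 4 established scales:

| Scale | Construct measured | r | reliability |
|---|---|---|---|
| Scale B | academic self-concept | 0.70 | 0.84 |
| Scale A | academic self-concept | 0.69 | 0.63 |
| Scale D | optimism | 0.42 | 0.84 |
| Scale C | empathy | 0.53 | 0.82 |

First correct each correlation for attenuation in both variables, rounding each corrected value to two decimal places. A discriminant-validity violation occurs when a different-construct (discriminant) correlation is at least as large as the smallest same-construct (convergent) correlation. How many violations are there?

0

Disattenuated r (r / √(r_scale · r_new)):
  Scale B (conv): 0.70 / √(0.84·0.84) = 0.83
  Scale A (conv): 0.69 / √(0.63·0.84) = 0.95
  Scale D (disc): 0.42 / √(0.84·0.84) = 0.50
  Scale C (disc): 0.53 / √(0.82·0.84) = 0.64
Smallest convergent = 0.83. Discriminant values: 0.50, 0.64; count ≥ 0.83 → 0.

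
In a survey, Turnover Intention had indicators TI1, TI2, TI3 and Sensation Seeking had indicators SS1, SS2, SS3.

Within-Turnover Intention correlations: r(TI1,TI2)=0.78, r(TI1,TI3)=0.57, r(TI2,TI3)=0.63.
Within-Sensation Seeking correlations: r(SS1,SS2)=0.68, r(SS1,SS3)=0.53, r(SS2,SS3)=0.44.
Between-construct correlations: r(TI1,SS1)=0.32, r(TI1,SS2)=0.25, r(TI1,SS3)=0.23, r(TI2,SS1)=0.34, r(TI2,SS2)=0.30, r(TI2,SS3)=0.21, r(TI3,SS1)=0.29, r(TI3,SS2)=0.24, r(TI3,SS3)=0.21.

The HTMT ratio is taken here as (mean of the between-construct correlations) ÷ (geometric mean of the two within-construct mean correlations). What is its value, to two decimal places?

0.44

Mean heterotrait r = 2.39/9 = 0.2656.
Mean within-TI = 1.98/3 = 0.6600; mean within-SS = 1.65/3 = 0.5500.
Geometric mean = √(0.6600 × 0.5500) = 0.6025.
HTMT = 0.2656 / 0.6025 = 0.44.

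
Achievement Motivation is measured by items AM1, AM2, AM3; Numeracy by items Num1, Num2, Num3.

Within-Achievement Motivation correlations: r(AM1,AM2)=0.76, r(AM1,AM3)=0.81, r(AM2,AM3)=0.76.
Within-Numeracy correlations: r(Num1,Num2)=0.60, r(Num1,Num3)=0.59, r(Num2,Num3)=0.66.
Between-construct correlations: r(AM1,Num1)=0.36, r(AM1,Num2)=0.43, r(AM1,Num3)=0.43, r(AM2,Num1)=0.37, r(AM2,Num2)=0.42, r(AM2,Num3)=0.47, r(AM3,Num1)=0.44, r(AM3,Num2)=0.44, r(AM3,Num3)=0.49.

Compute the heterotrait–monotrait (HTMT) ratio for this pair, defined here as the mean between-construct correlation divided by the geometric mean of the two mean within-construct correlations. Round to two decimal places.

0.62

Mean heterotrait r = 3.85/9 = 0.4278.
Mean within-AM = 2.33/3 = 0.7767; mean within-Num = 1.85/3 = 0.6167.
Geometric mean = √(0.7767 × 0.6167) = 0.6921.
HTMT = 0.4278 / 0.6921 = 0.62.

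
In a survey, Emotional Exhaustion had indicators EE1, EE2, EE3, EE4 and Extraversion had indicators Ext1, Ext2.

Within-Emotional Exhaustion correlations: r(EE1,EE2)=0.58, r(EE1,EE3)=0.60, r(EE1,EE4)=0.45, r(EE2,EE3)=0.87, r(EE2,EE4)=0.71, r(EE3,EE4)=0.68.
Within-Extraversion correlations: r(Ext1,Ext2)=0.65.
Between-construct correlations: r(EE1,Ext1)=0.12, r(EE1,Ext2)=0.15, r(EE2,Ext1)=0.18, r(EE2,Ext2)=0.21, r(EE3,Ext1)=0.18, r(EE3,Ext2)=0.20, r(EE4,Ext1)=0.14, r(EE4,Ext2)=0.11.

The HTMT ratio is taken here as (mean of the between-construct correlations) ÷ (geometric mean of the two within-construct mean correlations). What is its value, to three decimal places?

0.248

Mean between = 1.29/8 = 0.1613.
Mean within-EE = 3.89/6 = 0.6483; mean within-Ext = 0.65/1 = 0.6500.
Geometric mean = √(0.6483 × 0.6500) = 0.6491.
HTMT = 0.1613 / 0.6491 = 0.248.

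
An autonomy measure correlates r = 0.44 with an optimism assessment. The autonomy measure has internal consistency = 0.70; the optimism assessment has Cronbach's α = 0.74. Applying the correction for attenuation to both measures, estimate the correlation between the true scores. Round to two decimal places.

0.61

r_true = r_obs / √(r_xx · r_yy) = 0.44 / √(0.70 × 0.74) = 0.44 / √0.5180 = 0.44 / 0.7197 ≈ 0.61.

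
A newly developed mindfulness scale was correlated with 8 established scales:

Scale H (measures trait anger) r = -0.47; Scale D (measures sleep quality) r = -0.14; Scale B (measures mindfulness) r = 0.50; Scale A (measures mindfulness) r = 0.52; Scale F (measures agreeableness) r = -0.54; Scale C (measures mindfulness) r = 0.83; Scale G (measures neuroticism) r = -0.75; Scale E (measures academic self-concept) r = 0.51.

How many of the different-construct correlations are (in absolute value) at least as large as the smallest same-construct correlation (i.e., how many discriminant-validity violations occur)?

Convergent (same construct = mindfulness): Scale B, Scale A, Scale C.
Smallest convergent = 0.50. Discriminant |r|: 0.47, 0.14, 0.54, 0.75, 0.51; count ≥ 0.50 → 3.

3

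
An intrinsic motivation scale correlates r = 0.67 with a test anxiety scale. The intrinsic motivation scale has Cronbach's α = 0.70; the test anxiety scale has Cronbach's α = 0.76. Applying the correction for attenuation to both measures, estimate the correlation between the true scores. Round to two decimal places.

r_true = r_obs / √(r_xx · r_yy) = 0.67 / √(0.70 × 0.76) = 0.67 / √0.5320 = 0.67 / 0.7294 ≈ 0.92.

0.92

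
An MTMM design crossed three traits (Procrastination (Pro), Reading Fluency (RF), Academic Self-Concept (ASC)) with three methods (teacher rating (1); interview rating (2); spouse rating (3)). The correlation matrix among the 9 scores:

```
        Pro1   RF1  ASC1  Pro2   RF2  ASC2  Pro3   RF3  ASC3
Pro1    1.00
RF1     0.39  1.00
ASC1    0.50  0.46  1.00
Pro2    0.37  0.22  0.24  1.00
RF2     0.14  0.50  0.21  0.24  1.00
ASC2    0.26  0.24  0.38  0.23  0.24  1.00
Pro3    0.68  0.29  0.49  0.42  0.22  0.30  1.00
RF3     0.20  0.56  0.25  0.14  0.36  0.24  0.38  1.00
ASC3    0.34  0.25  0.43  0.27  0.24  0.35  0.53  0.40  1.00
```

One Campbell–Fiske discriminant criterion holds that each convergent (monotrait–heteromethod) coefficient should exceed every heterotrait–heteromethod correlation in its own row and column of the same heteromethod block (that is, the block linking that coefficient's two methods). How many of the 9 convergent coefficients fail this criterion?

Checking each validity diagonal entry against its comparison values:
Pro (methods 1·2): 0.37 vs {0.14, 0.22, 0.26, 0.24} → pass.
Pro (methods 1·3): 0.68 vs {0.20, 0.29, 0.34, 0.49} → pass.
Pro (methods 2·3): 0.42 vs {0.14, 0.22, 0.27, 0.30} → pass.
RF (methods 1·2): 0.50 vs {0.22, 0.14, 0.24, 0.21} → pass.
RF (methods 1·3): 0.56 vs {0.29, 0.20, 0.25, 0.25} → pass.
RF (methods 2·3): 0.36 vs {0.22, 0.14, 0.24, 0.24} → pass.
ASC (methods 1·2): 0.38 vs {0.24, 0.26, 0.21, 0.24} → pass.
ASC (methods 1·3): 0.43 vs {0.49, 0.34, 0.25, 0.25} → fail.
ASC (methods 2·3): 0.35 vs {0.30, 0.27, 0.24, 0.24} → pass.
1 of 9 fail.

1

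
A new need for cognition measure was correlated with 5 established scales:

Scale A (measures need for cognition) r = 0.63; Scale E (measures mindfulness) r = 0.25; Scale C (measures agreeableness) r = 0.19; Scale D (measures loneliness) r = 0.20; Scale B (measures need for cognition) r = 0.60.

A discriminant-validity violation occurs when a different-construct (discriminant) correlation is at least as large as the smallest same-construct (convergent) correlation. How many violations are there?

0

Convergent (same construct = need for cognition): Scale A, Scale B.
Smallest convergent = 0.60. Discriminant values: 0.25, 0.19, 0.20; count ≥ 0.60 → 0.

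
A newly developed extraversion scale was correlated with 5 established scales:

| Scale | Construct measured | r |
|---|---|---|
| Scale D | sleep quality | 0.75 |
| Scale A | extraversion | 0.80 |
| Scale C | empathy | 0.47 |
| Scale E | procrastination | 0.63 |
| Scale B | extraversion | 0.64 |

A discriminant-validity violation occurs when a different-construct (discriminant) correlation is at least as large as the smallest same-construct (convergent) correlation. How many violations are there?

1

Convergent (same construct = extraversion): Scale A, Scale B.
Smallest convergent = 0.64. Discriminant values: 0.75, 0.47, 0.63; count ≥ 0.64 → 1.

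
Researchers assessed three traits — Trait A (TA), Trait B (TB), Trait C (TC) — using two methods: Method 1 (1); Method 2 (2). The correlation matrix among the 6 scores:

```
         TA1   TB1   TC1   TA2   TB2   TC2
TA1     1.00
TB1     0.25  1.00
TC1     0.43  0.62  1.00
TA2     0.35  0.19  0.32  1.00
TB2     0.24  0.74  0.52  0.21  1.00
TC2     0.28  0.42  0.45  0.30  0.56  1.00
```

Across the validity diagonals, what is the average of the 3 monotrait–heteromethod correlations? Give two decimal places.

Convergent values: 0.35, 0.74, 0.45; mean = 1.54/3 = 0.51.

0.51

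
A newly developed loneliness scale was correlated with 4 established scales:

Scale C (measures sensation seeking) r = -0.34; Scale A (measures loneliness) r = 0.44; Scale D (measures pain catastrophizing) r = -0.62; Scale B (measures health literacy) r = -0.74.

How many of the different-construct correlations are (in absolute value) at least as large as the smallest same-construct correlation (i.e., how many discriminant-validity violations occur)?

Convergent (same construct = loneliness): Scale A.
Smallest convergent = 0.44. Discriminant |r|: 0.34, 0.62, 0.74; count ≥ 0.44 → 2.

2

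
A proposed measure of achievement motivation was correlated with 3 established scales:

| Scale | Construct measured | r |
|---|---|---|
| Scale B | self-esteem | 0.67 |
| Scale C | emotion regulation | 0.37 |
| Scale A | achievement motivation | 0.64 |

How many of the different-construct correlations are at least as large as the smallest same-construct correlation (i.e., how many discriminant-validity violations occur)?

1

Convergent (same construct = achievement motivation): Scale A.
Smallest convergent = 0.64. Discriminant values: 0.67, 0.37; count ≥ 0.64 → 1.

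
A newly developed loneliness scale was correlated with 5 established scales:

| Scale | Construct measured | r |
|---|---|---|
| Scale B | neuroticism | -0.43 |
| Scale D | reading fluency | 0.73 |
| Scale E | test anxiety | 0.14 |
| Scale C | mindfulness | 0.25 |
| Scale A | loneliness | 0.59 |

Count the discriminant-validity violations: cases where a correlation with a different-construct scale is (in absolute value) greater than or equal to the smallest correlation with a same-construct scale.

Convergent (same construct = loneliness): Scale A.
Smallest convergent = 0.59. Discriminant |r|: 0.43, 0.73, 0.14, 0.25; count ≥ 0.59 → 1.

1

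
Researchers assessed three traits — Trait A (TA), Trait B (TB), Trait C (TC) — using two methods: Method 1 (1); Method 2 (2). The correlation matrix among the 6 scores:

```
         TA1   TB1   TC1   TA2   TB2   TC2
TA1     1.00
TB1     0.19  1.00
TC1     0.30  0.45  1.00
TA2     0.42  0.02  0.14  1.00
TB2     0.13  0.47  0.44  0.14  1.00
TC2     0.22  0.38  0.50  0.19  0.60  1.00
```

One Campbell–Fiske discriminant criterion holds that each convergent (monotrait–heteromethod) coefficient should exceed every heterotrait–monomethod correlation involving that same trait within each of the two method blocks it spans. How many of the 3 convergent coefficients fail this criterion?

Each convergent coefficient versus the relevant comparison correlations:
TA (methods 1·2): 0.42 vs {0.19, 0.14, 0.30, 0.19} → pass.
TB (methods 1·2): 0.47 vs {0.19, 0.14, 0.45, 0.60} → fail.
TC (methods 1·2): 0.50 vs {0.30, 0.19, 0.45, 0.60} → fail.
2 of 3 fail.

2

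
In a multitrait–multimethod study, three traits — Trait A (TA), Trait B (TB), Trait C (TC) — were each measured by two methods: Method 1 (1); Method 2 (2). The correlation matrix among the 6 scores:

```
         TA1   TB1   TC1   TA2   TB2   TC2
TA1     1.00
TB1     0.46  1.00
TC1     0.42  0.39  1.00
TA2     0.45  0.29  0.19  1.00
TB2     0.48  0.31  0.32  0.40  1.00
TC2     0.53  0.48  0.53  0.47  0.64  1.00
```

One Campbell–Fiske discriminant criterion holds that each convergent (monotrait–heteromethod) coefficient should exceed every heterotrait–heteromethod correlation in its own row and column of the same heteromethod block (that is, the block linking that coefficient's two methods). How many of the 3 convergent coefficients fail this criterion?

Each convergent coefficient versus the relevant comparison correlations:
TA (methods 1·2): 0.45 vs {0.48, 0.29, 0.53, 0.19} → fail.
TB (methods 1·2): 0.31 vs {0.29, 0.48, 0.48, 0.32} → fail.
TC (methods 1·2): 0.53 vs {0.19, 0.53, 0.32, 0.48} → fail.
3 of 3 fail.

3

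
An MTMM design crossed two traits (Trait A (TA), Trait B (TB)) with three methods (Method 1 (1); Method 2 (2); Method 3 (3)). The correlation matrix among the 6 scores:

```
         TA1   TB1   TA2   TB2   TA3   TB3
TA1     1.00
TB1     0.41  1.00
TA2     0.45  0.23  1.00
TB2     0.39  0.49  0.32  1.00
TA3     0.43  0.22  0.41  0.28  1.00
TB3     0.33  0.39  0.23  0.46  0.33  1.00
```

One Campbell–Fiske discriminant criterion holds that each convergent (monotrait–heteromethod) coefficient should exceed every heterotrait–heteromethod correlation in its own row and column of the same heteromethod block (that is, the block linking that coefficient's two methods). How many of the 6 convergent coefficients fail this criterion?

0

Checking each validity diagonal entry against its comparison values:
TA (methods 1·2): 0.45 vs {0.39, 0.23} → pass.
TA (methods 1·3): 0.43 vs {0.33, 0.22} → pass.
TA (methods 2·3): 0.41 vs {0.23, 0.28} → pass.
TB (methods 1·2): 0.49 vs {0.23, 0.39} → pass.
TB (methods 1·3): 0.39 vs {0.22, 0.33} → pass.
TB (methods 2·3): 0.46 vs {0.28, 0.23} → pass.
0 of 6 fail.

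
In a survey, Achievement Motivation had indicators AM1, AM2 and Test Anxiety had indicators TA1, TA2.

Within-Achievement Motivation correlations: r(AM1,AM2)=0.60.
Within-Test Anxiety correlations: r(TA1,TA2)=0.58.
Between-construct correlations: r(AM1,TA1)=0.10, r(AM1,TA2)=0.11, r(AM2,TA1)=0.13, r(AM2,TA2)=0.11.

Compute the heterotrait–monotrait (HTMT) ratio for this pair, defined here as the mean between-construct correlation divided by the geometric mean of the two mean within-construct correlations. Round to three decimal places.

Between-construct mean = 0.45/4 = 0.1125.
Mean within-AM = 0.60/1 = 0.6000; mean within-TA = 0.58/1 = 0.5800.
Geometric mean = √(0.6000 × 0.5800) = 0.5899.
HTMT = 0.1125 / 0.5899 = 0.191.

0.191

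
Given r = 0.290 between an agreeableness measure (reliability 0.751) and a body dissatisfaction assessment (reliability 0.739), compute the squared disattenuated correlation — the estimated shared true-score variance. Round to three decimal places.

Disattenuated r = 0.290 / √(0.751 × 0.739) = 0.290 / 0.7450 = 0.3893.
Shared true-score variance = 0.3893² = 0.1516 ≈ 0.152.

0.152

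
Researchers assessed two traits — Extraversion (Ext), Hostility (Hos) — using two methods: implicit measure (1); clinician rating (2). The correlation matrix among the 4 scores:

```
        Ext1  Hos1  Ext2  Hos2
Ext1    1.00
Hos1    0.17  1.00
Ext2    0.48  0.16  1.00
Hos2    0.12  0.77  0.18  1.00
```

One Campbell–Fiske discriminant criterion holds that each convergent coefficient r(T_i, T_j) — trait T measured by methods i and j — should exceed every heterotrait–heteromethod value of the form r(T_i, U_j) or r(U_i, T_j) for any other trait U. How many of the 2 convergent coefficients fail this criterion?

0

Convergent coefficients and their comparison sets:
Ext (methods 1·2): 0.48 vs {0.12, 0.16} → pass.
Hos (methods 1·2): 0.77 vs {0.16, 0.12} → pass.
0 of 2 fail.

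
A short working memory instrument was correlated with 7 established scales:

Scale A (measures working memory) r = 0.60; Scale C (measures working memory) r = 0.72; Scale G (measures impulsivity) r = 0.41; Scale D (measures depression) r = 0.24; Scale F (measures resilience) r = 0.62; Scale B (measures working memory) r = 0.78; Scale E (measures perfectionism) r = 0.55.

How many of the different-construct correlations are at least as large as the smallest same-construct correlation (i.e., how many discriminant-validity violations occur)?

1

Convergent (same construct = working memory): Scale A, Scale C, Scale B.
Smallest convergent = 0.60. Discriminant values: 0.41, 0.24, 0.62, 0.55; count ≥ 0.60 → 1.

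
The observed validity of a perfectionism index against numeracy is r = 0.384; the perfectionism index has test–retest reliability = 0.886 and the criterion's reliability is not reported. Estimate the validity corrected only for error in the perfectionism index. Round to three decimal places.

0.408

Single correction: r_c = r_obs / √r_xx = 0.384 / √0.886 = 0.384 / 0.9413 ≈ 0.408.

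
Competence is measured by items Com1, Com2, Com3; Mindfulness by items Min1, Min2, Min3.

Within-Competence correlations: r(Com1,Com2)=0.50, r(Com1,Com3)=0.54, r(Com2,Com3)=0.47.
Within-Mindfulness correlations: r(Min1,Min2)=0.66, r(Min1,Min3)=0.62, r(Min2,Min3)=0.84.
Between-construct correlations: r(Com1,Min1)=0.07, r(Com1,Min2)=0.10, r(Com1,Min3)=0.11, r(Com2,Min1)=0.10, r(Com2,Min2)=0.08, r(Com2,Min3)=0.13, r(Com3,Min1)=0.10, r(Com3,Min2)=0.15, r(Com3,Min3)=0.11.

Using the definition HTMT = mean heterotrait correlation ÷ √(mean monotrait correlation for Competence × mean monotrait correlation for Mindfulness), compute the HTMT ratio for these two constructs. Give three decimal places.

0.177

Between-construct mean = 0.95/9 = 0.1056.
Mean within-Com = 1.51/3 = 0.5033; mean within-Min = 2.12/3 = 0.7067.
Geometric mean = √(0.5033 × 0.7067) = 0.5964.
HTMT = 0.1056 / 0.5964 = 0.177.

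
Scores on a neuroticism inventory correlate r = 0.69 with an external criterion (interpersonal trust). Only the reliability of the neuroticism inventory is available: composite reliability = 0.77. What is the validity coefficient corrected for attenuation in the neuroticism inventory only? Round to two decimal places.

Single correction: r_c = r_obs / √r_xx = 0.69 / √0.77 = 0.69 / 0.8775 ≈ 0.79.

0.79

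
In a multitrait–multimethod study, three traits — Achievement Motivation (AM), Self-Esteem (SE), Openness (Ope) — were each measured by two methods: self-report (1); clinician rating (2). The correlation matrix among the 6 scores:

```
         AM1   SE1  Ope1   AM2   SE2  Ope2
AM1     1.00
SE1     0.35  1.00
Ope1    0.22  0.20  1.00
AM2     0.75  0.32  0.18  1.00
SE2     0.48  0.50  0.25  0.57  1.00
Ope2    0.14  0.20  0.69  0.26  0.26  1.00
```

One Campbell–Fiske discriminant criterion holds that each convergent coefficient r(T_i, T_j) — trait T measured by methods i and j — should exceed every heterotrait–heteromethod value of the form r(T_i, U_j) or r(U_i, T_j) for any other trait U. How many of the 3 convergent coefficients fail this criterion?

Each convergent coefficient versus the relevant comparison correlations:
AM (methods 1·2): 0.75 vs {0.48, 0.32, 0.14, 0.18} → pass.
SE (methods 1·2): 0.50 vs {0.32, 0.48, 0.20, 0.25} → pass.
Ope (methods 1·2): 0.69 vs {0.18, 0.14, 0.25, 0.20} → pass.
0 of 3 fail.

0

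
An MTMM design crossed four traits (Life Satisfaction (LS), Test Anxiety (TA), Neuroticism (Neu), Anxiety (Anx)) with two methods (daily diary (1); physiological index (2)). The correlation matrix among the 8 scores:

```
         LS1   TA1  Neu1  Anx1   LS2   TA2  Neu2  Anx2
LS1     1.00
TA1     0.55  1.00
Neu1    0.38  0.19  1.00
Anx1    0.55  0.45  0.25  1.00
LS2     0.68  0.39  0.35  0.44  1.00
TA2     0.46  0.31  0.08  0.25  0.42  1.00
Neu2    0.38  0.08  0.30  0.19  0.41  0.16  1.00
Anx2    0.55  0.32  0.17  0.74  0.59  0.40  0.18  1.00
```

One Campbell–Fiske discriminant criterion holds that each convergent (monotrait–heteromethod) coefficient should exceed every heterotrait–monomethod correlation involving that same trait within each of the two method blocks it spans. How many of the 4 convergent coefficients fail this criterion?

Checking each validity diagonal entry against its comparison values:
LS (methods 1·2): 0.68 vs {0.55, 0.42, 0.38, 0.41, 0.55, 0.59} → pass.
TA (methods 1·2): 0.31 vs {0.55, 0.42, 0.19, 0.16, 0.45, 0.40} → fail.
Neu (methods 1·2): 0.30 vs {0.38, 0.41, 0.19, 0.16, 0.25, 0.18} → fail.
Anx (methods 1·2): 0.74 vs {0.55, 0.59, 0.45, 0.40, 0.25, 0.18} → pass.
2 of 4 fail.

2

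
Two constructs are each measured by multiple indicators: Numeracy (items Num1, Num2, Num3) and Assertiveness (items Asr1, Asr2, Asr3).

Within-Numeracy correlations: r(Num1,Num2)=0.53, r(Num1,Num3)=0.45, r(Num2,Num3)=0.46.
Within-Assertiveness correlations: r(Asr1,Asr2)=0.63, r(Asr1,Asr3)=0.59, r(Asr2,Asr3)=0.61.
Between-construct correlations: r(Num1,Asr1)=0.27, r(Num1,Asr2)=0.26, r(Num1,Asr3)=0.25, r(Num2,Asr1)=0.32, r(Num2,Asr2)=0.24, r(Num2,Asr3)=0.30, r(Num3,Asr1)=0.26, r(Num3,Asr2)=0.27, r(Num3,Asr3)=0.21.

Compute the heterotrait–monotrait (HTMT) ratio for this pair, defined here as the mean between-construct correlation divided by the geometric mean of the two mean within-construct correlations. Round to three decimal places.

Mean heterotrait r = 2.38/9 = 0.2644.
Mean within-Num = 1.44/3 = 0.4800; mean within-Asr = 1.83/3 = 0.6100.
Geometric mean = √(0.4800 × 0.6100) = 0.5411.
HTMT = 0.2644 / 0.5411 = 0.489.

0.489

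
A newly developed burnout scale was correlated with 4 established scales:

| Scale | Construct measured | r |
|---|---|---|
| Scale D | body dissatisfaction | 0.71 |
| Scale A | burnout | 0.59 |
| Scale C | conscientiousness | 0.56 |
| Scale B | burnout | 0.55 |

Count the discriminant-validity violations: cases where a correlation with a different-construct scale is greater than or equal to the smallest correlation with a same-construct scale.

2

Convergent (same construct = burnout): Scale A, Scale B.
Smallest convergent = 0.55. Discriminant values: 0.71, 0.56; count ≥ 0.55 → 2.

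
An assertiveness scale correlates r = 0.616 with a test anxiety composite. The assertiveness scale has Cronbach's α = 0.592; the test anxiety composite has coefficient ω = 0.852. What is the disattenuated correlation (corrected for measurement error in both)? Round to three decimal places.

0.867

r_true = r_obs / √(r_xx · r_yy) = 0.616 / √(0.592 × 0.852) = 0.616 / √0.504384 = 0.616 / 0.7102 ≈ 0.867.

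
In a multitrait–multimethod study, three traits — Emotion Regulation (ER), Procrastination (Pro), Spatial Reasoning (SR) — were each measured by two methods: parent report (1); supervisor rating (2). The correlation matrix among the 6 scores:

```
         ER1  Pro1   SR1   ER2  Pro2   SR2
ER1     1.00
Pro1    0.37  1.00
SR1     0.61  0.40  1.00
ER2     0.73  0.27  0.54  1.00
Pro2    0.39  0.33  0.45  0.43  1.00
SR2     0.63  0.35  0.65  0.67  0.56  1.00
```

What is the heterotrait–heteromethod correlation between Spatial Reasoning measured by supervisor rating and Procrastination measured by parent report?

Different traits and methods: r(SR2, Pro1) = 0.35.

0.35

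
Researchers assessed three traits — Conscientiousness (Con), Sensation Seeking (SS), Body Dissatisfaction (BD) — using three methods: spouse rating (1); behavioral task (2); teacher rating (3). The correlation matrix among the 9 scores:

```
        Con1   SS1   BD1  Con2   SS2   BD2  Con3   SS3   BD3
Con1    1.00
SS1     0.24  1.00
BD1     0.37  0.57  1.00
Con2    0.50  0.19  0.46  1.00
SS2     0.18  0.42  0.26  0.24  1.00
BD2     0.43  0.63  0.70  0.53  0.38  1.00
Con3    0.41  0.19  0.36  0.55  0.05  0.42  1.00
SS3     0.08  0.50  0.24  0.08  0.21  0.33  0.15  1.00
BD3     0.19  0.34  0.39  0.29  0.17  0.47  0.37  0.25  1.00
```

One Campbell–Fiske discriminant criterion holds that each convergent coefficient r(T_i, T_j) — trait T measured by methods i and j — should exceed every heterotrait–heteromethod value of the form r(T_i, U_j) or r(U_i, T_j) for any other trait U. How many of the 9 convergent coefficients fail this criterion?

Checking each validity diagonal entry against its comparison values:
Con (methods 1·2): 0.50 vs {0.18, 0.19, 0.43, 0.46} → pass.
Con (methods 1·3): 0.41 vs {0.08, 0.19, 0.19, 0.36} → pass.
Con (methods 2·3): 0.55 vs {0.08, 0.05, 0.29, 0.42} → pass.
SS (methods 1·2): 0.42 vs {0.19, 0.18, 0.63, 0.26} → fail.
SS (methods 1·3): 0.50 vs {0.19, 0.08, 0.34, 0.24} → pass.
SS (methods 2·3): 0.21 vs {0.05, 0.08, 0.17, 0.33} → fail.
BD (methods 1·2): 0.70 vs {0.46, 0.43, 0.26, 0.63} → pass.
BD (methods 1·3): 0.39 vs {0.36, 0.19, 0.24, 0.34} → pass.
BD (methods 2·3): 0.47 vs {0.42, 0.29, 0.33, 0.17} → pass.
2 of 9 fail.

2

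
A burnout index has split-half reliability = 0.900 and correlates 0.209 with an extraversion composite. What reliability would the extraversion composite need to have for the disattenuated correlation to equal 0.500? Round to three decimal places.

0.194

r_true = r_obs / √(r_xx · r_yy) ⇒ 0.500 = 0.209 / √(0.900 · r_yy).
√(0.900 · r_yy) = 0.209 / 0.500 = 0.4180; 0.900 · r_yy = 0.1747; r_yy = 0.1747 / 0.900 ≈ 0.194.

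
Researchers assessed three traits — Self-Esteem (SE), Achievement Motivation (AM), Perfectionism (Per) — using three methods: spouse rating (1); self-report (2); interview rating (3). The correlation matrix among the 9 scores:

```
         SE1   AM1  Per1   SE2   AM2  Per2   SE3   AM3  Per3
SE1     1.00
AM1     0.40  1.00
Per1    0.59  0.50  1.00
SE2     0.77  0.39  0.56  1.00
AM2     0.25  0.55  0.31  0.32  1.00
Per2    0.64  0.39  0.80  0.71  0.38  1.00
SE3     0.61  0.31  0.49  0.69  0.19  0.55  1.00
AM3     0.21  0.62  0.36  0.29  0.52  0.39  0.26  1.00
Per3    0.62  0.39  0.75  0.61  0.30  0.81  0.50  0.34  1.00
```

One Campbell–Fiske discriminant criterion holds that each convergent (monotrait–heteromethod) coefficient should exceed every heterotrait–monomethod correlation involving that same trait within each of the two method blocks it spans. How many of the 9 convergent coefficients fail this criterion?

Checking each validity diagonal entry against its comparison values:
SE (methods 1·2): 0.77 vs {0.40, 0.32, 0.59, 0.71} → pass.
SE (methods 1·3): 0.61 vs {0.40, 0.26, 0.59, 0.50} → pass.
SE (methods 2·3): 0.69 vs {0.32, 0.26, 0.71, 0.50} → fail.
AM (methods 1·2): 0.55 vs {0.40, 0.32, 0.50, 0.38} → pass.
AM (methods 1·3): 0.62 vs {0.40, 0.26, 0.50, 0.34} → pass.
AM (methods 2·3): 0.52 vs {0.32, 0.26, 0.38, 0.34} → pass.
Per (methods 1·2): 0.80 vs {0.59, 0.71, 0.50, 0.38} → pass.
Per (methods 1·3): 0.75 vs {0.59, 0.50, 0.50, 0.34} → pass.
Per (methods 2·3): 0.81 vs {0.71, 0.50, 0.38, 0.34} → pass.
1 of 9 fail.

1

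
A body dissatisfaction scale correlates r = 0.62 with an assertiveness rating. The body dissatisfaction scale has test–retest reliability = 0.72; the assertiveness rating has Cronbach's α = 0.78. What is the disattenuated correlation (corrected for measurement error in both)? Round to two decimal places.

r_true = r_obs / √(r_xx · r_yy) = 0.62 / √(0.72 × 0.78) = 0.62 / √0.5616 = 0.62 / 0.7494 ≈ 0.83.

0.83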